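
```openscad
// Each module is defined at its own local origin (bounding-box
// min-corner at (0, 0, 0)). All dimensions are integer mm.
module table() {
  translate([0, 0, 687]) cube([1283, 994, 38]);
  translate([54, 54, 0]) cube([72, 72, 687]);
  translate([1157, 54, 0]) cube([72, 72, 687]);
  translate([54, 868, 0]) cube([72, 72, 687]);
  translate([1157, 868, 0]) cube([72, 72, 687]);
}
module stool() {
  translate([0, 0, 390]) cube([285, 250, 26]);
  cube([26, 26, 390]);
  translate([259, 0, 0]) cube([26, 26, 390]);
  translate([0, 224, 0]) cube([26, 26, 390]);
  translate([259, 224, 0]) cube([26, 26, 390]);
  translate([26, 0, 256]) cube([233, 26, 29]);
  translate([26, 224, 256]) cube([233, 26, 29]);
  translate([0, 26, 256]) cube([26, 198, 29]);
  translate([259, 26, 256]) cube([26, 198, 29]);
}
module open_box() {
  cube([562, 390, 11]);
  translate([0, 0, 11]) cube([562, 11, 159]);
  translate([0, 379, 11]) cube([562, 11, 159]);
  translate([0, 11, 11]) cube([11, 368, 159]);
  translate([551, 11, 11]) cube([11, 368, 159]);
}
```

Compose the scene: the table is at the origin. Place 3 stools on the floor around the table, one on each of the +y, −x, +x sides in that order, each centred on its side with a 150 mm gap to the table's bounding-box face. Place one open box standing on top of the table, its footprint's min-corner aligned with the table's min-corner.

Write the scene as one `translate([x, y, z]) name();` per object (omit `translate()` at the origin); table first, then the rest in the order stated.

table();
translate([499, 1144, 0]) stool();
translate([-435, 372, 0]) stool();
translate([1433, 372, 0]) stool();
translate([0, 0, 725]) open_box();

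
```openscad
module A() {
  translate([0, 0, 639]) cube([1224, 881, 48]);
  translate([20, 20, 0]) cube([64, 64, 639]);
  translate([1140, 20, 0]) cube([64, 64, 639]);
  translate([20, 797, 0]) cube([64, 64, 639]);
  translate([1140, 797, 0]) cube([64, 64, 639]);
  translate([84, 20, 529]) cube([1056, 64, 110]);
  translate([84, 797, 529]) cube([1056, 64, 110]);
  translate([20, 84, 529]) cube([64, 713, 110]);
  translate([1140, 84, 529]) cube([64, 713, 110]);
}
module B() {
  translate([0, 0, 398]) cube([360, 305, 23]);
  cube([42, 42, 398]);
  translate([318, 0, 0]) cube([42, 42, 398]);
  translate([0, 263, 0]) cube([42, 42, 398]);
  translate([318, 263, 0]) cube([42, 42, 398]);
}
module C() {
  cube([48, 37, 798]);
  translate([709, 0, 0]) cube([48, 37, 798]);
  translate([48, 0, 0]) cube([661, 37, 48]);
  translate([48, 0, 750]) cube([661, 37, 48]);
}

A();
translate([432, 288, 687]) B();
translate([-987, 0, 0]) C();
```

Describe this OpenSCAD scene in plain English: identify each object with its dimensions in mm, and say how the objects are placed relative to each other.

A is a rectangular dining table. The top is 1224×881×48 mm with its upper surface at z = 687 mm. It stands on four 64×64 mm square legs, each inset 20 mm from the nearest pair of top edges, running from the floor to the underside of the top. Four apron rails, 64 mm thick and 110 mm tall, run between adjacent legs with their top edges flush with the underside of the top and their outer faces flush with the legs' outer faces.

B is a simple wooden stool: a rectangular seat 360 mm (x) by 305 mm (y), 23 mm thick, top face at z = 421 mm, on four square legs, each 42×42 mm in cross-section. The legs rest on z = 0, each flush with a corner of the seat.

C is a rectangular picture frame lying in the x–z plane (depth along y). The opening is 661 mm wide (x) by 702 mm tall (z), surrounded by a border 48 mm wide on all four sides. The frame is 37 mm deep and is made of two full-height vertical stiles with two horizontal rails fitted between them.

The stool is on top of the table, centred. The picture frame is on the floor beside the table on its −x side.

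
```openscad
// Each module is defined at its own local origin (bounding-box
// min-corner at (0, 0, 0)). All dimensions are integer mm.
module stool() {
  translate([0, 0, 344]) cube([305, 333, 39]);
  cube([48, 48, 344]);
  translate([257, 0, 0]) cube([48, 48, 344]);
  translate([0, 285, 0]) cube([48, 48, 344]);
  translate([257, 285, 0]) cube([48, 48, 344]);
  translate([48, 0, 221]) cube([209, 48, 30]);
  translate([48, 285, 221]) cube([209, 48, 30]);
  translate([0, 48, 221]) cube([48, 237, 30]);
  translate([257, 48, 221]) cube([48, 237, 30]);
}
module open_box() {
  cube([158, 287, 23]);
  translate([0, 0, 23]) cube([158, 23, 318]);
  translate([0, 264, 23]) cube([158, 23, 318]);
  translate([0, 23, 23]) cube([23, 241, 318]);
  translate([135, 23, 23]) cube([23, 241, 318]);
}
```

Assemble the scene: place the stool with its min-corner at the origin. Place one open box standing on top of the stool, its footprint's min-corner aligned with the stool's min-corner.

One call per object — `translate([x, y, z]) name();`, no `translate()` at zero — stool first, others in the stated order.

stool();
translate([0, 0, 383]) open_box();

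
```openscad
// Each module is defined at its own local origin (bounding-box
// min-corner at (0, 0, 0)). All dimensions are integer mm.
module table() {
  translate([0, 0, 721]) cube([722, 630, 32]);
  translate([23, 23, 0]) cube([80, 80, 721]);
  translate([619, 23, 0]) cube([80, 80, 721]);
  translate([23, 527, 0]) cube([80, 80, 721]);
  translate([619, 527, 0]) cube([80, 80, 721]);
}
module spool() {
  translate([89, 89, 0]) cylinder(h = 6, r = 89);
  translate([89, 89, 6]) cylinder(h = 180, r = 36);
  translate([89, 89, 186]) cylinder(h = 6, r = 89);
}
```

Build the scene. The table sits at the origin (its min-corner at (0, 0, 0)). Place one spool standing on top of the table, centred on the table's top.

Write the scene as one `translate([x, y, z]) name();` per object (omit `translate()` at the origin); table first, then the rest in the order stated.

table();
translate([272, 226, 753]) spool();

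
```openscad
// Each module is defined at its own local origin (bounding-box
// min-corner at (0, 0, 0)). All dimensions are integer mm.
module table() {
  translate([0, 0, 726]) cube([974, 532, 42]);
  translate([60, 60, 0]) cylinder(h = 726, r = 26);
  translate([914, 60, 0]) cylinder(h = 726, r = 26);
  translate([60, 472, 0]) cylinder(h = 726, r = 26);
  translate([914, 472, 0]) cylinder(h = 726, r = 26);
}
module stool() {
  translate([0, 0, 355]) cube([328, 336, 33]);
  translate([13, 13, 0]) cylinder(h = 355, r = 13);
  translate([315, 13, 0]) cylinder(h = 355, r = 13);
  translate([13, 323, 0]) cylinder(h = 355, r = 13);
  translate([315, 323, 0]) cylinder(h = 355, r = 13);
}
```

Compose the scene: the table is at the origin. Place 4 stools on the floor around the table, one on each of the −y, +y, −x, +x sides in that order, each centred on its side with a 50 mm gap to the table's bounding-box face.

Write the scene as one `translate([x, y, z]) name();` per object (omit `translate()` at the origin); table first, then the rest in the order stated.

table();
translate([323, -386, 0]) stool();
translate([323, 582, 0]) stool();
translate([-378, 98, 0]) stool();
translate([1024, 98, 0]) stool();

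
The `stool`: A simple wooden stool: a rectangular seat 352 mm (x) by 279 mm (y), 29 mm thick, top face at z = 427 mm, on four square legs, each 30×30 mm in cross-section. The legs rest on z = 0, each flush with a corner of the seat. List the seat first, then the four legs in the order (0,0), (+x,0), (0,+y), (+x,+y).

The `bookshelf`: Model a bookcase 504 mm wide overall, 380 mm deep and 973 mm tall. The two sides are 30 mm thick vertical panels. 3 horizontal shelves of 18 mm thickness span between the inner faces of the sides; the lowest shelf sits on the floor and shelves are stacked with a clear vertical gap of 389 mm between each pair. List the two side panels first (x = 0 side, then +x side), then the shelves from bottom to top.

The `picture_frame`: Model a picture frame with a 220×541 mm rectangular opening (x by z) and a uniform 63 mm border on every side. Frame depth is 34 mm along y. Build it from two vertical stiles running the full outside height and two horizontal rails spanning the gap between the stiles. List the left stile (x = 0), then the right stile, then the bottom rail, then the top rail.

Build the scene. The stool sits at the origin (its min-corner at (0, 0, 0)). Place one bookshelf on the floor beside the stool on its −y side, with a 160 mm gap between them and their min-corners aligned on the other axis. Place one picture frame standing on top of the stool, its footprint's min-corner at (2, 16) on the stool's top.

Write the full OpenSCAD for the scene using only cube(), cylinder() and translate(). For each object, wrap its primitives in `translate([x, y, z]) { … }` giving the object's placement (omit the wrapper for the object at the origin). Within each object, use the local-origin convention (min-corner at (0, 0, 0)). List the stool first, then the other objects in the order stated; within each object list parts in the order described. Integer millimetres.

translate([0, 0, 398]) cube([352, 279, 29]);
cube([30, 30, 398]);
translate([322, 0, 0]) cube([30, 30, 398]);
translate([0, 249, 0]) cube([30, 30, 398]);
translate([322, 249, 0]) cube([30, 30, 398]);
translate([0, -540, 0]) {
  cube([30, 380, 973]);
  translate([474, 0, 0]) cube([30, 380, 973]);
  translate([30, 0, 0]) cube([444, 380, 18]);
  translate([30, 0, 407]) cube([444, 380, 18]);
  translate([30, 0, 814]) cube([444, 380, 18]);
}
translate([2, 16, 427]) {
  cube([63, 34, 667]);
  translate([283, 0, 0]) cube([63, 34, 667]);
  translate([63, 0, 0]) cube([220, 34, 63]);
  translate([63, 0, 604]) cube([220, 34, 63]);
}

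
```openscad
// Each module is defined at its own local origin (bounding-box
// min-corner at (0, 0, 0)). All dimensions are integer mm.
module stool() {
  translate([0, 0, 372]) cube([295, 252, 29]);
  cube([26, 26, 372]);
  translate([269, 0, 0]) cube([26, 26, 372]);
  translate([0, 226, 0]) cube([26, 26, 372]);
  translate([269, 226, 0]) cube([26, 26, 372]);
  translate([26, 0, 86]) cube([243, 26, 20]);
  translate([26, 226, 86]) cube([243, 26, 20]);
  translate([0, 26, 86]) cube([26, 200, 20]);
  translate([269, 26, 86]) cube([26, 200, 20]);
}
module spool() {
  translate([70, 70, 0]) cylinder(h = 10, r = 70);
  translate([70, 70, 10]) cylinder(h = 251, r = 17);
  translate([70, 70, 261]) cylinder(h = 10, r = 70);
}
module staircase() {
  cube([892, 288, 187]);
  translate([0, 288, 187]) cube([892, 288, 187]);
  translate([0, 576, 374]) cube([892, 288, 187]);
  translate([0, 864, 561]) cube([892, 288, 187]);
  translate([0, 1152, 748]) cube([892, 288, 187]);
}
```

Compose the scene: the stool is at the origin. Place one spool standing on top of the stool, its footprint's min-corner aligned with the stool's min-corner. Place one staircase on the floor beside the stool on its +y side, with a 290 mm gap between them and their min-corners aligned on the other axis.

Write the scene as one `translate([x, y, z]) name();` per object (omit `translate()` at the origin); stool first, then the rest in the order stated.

stool();
translate([0, 0, 401]) spool();
translate([0, 542, 0]) staircase();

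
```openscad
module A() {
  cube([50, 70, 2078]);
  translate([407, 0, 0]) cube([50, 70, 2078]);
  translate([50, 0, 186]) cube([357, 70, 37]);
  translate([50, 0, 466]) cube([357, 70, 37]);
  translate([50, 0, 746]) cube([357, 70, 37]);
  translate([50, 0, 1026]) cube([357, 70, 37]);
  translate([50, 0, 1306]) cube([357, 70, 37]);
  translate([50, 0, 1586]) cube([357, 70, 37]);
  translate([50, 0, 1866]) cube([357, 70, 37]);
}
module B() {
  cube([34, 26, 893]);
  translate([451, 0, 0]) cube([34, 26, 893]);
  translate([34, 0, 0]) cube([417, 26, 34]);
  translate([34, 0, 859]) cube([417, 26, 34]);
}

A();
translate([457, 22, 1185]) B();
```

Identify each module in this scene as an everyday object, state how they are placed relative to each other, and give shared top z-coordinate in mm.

A is a ladder. B is a picture frame. The picture frame is beside the ladder with their tops flush at z = 2078. The shared top z-coordinate is 2078 mm.

Both tops at z = 2078 mm.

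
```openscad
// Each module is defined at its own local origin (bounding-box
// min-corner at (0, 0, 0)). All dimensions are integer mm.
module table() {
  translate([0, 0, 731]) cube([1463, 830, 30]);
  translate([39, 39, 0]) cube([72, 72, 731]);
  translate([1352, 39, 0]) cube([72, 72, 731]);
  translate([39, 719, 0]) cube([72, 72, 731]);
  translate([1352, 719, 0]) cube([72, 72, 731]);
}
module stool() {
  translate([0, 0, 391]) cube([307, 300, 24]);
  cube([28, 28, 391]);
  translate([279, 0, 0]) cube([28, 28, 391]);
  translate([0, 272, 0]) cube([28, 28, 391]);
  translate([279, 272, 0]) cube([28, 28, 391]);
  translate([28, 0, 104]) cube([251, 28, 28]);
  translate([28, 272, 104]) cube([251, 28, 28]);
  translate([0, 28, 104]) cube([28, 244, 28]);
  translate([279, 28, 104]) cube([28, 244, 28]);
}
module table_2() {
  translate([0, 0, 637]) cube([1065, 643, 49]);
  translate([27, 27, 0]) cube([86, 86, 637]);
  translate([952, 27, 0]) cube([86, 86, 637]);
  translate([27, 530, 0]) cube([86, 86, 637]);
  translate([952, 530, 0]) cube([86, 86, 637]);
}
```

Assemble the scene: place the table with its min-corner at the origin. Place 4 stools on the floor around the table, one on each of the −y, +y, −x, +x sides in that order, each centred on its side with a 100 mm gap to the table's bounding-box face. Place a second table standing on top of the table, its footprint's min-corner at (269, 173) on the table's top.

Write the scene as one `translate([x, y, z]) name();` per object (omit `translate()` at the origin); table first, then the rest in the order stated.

table();
translate([578, -400, 0]) stool();
translate([578, 930, 0]) stool();
translate([-407, 265, 0]) stool();
translate([1563, 265, 0]) stool();
translate([269, 173, 761]) table_2();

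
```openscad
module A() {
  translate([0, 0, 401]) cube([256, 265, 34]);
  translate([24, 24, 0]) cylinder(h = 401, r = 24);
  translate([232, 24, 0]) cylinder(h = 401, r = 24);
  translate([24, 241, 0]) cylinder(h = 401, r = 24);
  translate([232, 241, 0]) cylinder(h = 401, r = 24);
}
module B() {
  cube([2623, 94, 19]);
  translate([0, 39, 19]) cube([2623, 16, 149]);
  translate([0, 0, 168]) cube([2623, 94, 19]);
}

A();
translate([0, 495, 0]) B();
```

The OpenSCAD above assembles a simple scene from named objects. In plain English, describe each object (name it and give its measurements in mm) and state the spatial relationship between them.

A is a four-legged stool. The seat is 256×265 mm, 34 mm thick, top at z = 435 mm. It stands on four round legs, each 48 mm in diameter, from z = 0 to the seat underside, each leg's axis is inset half a diameter from the nearest pair of seat edges (so the leg's bounding box is flush with the corner).

B is an I-beam lying along x, 2623 mm long. Overall section height 187 mm. Two flanges 94 mm wide (y) and 19 mm thick, one on the floor and one at the top; a web 16 mm thick runs between them, centred on the flange width.

The I-beam is on the floor beside the stool on its +y side.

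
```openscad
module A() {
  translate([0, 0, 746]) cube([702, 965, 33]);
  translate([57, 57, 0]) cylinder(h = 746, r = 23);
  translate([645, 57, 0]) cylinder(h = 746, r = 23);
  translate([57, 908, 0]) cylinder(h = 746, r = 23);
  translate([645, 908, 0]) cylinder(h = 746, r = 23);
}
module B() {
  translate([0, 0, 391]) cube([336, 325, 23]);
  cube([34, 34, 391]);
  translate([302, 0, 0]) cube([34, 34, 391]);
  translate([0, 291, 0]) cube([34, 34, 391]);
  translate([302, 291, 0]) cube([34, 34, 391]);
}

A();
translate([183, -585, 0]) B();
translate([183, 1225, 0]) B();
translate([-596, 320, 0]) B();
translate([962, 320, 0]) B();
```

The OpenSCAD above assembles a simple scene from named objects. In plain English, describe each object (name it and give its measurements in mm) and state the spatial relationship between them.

A is a rectangular dining table. The top is 702×965×33 mm with its upper surface at z = 779 mm. It stands on four round legs of 46 mm diameter, each leg's bounding box inset 34 mm from the nearest pair of top edges, running from the floor to the underside of the top.

B is a four-legged stool. The seat is 336×325 mm, 23 mm thick, top at z = 414 mm. It stands on four square legs, each 34×34 mm in cross-section, from z = 0 to the seat underside, each flush with a corner of the seat.

Four stools sit around the table at the −y, +y, −x, +x sides.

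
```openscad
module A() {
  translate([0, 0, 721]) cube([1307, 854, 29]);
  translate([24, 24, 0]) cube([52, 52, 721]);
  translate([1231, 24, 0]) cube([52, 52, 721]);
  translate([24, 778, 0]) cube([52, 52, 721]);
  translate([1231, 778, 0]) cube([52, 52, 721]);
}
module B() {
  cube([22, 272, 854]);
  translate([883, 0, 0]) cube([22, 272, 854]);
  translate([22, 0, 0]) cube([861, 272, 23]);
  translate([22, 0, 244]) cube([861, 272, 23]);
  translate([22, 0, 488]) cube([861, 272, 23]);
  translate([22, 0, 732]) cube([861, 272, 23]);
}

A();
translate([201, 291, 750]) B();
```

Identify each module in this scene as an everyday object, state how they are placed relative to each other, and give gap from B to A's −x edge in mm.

A is a table. B is a bookshelf. The bookshelf is on top of the table, centred. The gap from the bookshelf to the table's −x edge is 201 mm.

The bookshelf's min-x is at 201; the table's min-x is 0; gap = 201 mm.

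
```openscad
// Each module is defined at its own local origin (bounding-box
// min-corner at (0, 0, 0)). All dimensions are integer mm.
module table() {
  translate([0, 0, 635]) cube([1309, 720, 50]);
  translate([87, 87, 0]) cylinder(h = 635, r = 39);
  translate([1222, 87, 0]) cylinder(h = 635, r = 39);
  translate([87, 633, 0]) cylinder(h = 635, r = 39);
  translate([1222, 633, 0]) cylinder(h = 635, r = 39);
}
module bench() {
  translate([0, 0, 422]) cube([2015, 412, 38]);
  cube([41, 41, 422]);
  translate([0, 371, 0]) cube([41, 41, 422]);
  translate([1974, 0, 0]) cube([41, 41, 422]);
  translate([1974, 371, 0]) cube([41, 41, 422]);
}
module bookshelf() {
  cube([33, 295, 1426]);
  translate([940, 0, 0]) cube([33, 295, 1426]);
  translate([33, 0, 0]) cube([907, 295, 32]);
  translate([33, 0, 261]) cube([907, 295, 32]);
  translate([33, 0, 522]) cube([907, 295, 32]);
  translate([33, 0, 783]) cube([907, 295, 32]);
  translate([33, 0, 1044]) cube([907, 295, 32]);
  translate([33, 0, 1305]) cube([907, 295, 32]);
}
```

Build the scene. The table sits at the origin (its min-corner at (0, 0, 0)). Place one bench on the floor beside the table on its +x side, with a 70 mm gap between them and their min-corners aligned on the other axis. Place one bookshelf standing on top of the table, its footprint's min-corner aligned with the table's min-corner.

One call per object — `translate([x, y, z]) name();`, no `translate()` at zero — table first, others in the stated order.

table();
translate([1379, 0, 0]) bench();
translate([0, 0, 685]) bookshelf();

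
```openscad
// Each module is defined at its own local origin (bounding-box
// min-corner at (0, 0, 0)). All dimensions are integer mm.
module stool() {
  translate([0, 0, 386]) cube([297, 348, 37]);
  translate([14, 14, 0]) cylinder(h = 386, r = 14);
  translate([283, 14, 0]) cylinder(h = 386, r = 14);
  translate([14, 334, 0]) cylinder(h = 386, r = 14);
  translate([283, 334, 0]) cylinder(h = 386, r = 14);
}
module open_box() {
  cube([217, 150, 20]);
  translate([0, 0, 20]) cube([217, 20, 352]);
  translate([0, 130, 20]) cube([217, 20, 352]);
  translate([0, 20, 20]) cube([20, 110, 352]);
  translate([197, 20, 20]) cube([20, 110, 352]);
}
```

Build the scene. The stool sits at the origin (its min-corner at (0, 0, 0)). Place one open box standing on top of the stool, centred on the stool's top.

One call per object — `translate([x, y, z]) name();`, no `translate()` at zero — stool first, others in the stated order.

stool();
translate([40, 99, 423]) open_box();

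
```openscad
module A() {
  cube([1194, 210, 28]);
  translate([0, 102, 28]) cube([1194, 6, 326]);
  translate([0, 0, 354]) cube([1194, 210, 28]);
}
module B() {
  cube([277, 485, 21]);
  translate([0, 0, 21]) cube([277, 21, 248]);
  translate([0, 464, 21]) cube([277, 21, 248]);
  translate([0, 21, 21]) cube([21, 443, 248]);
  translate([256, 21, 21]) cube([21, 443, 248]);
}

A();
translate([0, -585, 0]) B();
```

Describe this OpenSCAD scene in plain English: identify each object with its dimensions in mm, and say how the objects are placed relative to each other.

A is an I-beam lying along x, 1194 mm long. Overall section height 382 mm. Two flanges 210 mm wide (y) and 28 mm thick, one on the floor and one at the top; a web 6 mm thick runs between them, centred on the flange width.

B is an open storage box with external size 277×485×269 mm and wall thickness 21 mm (the base is also 21 mm thick). The base covers the whole footprint; the four walls stand on the base, with the y-facing walls full-width and the x-facing walls fitting between their inner faces.

The open box is on the floor beside the I-beam on its −y side.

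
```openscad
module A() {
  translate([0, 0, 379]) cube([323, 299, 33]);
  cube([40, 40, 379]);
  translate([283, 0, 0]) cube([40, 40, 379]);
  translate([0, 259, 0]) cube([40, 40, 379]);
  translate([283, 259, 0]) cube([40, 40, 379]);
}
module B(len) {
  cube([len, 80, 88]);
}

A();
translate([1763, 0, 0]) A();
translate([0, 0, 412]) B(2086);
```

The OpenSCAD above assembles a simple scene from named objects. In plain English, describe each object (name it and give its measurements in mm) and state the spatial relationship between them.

A is a four-legged stool. The seat is 323×299 mm, 33 mm thick, top at z = 412 mm. It stands on four square legs, each 40×40 mm in cross-section, from z = 0 to the seat underside, each flush with a corner of the seat.

B is a rectangular beam 2086 mm long (x), 80 mm deep (y), 88 mm thick (z).

The beam spans the tops of two stools placed 1440 mm apart, resting at z = 412 mm.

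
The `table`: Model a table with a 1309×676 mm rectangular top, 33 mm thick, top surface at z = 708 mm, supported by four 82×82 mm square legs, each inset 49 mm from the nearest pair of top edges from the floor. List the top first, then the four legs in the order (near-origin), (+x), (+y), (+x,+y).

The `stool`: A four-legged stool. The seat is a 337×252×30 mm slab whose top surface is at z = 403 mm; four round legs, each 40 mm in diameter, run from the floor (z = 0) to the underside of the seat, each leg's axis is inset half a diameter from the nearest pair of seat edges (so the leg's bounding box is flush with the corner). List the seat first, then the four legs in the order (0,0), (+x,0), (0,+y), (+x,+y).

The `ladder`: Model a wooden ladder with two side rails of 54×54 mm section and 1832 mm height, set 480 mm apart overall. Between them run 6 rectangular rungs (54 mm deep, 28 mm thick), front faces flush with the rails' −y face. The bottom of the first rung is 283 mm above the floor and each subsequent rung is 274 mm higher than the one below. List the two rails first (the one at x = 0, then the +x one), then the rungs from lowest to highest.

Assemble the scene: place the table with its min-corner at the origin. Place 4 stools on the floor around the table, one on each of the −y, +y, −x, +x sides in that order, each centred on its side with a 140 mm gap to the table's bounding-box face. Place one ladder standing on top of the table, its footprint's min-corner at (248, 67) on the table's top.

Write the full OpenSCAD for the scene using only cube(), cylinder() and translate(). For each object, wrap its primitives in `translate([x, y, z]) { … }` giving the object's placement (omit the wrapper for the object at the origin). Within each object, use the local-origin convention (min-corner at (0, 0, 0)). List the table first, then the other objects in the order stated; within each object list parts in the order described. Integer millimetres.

translate([0, 0, 675]) cube([1309, 676, 33]);
translate([49, 49, 0]) cube([82, 82, 675]);
translate([1178, 49, 0]) cube([82, 82, 675]);
translate([49, 545, 0]) cube([82, 82, 675]);
translate([1178, 545, 0]) cube([82, 82, 675]);
translate([486, -392, 0]) {
  translate([0, 0, 373]) cube([337, 252, 30]);
  translate([20, 20, 0]) cylinder(h = 373, r = 20);
  translate([317, 20, 0]) cylinder(h = 373, r = 20);
  translate([20, 232, 0]) cylinder(h = 373, r = 20);
  translate([317, 232, 0]) cylinder(h = 373, r = 20);
}
translate([486, 816, 0]) {
  translate([0, 0, 373]) cube([337, 252, 30]);
  translate([20, 20, 0]) cylinder(h = 373, r = 20);
  translate([317, 20, 0]) cylinder(h = 373, r = 20);
  translate([20, 232, 0]) cylinder(h = 373, r = 20);
  translate([317, 232, 0]) cylinder(h = 373, r = 20);
}
translate([-477, 212, 0]) {
  translate([0, 0, 373]) cube([337, 252, 30]);
  translate([20, 20, 0]) cylinder(h = 373, r = 20);
  translate([317, 20, 0]) cylinder(h = 373, r = 20);
  translate([20, 232, 0]) cylinder(h = 373, r = 20);
  translate([317, 232, 0]) cylinder(h = 373, r = 20);
}
translate([1449, 212, 0]) {
  translate([0, 0, 373]) cube([337, 252, 30]);
  translate([20, 20, 0]) cylinder(h = 373, r = 20);
  translate([317, 20, 0]) cylinder(h = 373, r = 20);
  translate([20, 232, 0]) cylinder(h = 373, r = 20);
  translate([317, 232, 0]) cylinder(h = 373, r = 20);
}
translate([248, 67, 708]) {
  cube([54, 54, 1832]);
  translate([426, 0, 0]) cube([54, 54, 1832]);
  translate([54, 0, 283]) cube([372, 54, 28]);
  translate([54, 0, 557]) cube([372, 54, 28]);
  translate([54, 0, 831]) cube([372, 54, 28]);
  translate([54, 0, 1105]) cube([372, 54, 28]);
  translate([54, 0, 1379]) cube([372, 54, 28]);
  translate([54, 0, 1653]) cube([372, 54, 28]);
}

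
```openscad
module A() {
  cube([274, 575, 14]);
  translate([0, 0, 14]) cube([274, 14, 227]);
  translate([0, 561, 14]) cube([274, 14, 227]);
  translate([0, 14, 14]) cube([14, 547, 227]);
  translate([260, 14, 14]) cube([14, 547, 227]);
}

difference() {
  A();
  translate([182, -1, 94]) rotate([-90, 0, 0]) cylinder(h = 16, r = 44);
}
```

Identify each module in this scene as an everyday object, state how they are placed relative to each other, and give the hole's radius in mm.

A is an open box. The open box has a circular hole through its front wall. The hole's radius is 44 mm.

The subtracted cylinder has r = 44 mm.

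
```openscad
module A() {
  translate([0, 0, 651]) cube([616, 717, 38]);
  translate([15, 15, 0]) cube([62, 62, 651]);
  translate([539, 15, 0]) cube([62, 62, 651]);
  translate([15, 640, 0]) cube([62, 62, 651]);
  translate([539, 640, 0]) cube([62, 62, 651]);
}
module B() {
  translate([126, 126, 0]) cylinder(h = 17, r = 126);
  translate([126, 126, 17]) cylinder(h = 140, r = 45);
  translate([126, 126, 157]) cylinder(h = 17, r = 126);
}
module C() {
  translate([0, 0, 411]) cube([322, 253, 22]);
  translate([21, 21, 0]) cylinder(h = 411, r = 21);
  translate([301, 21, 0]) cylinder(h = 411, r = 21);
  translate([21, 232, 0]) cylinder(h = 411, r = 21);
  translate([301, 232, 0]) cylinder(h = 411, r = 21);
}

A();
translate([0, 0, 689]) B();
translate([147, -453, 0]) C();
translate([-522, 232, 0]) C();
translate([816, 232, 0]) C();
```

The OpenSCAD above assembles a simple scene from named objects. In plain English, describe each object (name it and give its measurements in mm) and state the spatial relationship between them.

A is a table: top 616 mm (x) × 717 mm (y), 38 mm thick, upper face at z = 689 mm, on four 62×62 mm square legs, each inset 15 mm from the nearest pair of top edges, running from z = 0 to the bottom of the top.

B is a spool: two coaxial disc flanges of radius 126 mm and thickness 17 mm, joined by a core cylinder of radius 45 mm and height 140 mm. The lower flange rests on z = 0 and the three cylinders share a vertical axis.

C is a four-legged stool. The seat is a 322×253×22 mm slab whose top surface is at z = 433 mm; four round legs, each 42 mm in diameter, run from the floor (z = 0) to the underside of the seat, each leg's axis is inset half a diameter from the nearest pair of seat edges (so the leg's bounding box is flush with the corner).

The spool is on top of the table. Three stools sit around the table at the −y, −x, +x sides.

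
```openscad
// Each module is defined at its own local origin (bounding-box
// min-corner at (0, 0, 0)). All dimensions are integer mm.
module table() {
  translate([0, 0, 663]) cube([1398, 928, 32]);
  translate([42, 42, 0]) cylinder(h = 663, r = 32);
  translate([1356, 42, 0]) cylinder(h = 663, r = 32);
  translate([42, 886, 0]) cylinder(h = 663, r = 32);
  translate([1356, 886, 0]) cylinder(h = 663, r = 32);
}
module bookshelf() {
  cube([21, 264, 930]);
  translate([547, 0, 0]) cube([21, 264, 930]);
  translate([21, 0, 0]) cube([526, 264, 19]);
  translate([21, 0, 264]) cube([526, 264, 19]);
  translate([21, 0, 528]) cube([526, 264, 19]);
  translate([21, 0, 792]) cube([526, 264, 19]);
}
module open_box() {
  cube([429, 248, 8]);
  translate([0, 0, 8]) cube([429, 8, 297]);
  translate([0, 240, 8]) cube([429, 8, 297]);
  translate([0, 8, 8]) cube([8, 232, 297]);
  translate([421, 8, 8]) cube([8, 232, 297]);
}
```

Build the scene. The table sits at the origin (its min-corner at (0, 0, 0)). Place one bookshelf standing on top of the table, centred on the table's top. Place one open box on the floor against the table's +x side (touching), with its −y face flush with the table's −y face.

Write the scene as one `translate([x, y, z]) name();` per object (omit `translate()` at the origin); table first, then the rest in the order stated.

table();
translate([415, 332, 695]) bookshelf();
translate([1398, 0, 0]) open_box();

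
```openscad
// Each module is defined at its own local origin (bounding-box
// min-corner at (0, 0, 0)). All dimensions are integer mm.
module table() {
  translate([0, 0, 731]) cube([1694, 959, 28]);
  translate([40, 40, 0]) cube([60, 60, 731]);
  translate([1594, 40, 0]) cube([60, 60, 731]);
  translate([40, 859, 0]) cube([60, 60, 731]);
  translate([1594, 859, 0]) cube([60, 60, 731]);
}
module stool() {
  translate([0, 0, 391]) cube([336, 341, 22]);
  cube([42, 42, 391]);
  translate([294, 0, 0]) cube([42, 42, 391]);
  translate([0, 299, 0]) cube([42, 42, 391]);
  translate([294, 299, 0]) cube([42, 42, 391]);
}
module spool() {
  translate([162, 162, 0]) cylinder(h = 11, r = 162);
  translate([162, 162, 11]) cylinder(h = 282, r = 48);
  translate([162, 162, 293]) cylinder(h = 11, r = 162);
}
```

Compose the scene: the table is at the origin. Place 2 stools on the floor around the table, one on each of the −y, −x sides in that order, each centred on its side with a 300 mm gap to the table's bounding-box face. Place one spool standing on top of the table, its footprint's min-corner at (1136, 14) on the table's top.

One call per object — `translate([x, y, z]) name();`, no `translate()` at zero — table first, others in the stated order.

table();
translate([679, -641, 0]) stool();
translate([-636, 309, 0]) stool();
translate([1136, 14, 759]) spool();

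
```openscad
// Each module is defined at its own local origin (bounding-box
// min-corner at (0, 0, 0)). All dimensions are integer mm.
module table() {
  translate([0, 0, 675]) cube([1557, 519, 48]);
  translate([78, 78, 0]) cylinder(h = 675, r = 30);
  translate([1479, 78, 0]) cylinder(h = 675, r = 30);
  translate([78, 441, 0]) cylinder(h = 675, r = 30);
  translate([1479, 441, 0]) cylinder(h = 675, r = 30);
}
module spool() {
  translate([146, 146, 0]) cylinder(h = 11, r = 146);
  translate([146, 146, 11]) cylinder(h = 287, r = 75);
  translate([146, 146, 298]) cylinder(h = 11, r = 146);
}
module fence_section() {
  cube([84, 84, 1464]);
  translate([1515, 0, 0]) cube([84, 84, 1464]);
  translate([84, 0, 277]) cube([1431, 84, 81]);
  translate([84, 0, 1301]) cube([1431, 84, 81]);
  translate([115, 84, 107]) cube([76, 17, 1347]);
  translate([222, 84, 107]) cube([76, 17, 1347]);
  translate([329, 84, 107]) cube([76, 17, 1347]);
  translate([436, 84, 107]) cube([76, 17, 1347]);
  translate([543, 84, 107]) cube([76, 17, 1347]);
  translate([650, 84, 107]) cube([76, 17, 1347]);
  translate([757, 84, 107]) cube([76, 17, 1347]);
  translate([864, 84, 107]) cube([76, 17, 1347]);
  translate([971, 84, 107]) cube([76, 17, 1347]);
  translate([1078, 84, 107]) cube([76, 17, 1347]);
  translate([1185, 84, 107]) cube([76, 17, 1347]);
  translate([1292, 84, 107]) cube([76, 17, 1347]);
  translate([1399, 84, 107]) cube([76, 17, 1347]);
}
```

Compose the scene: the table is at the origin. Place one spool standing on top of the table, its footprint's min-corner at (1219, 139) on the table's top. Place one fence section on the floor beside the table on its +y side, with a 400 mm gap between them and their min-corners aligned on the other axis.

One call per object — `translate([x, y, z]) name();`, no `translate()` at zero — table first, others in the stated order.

table();
translate([1219, 139, 723]) spool();
translate([0, 919, 0]) fence_section();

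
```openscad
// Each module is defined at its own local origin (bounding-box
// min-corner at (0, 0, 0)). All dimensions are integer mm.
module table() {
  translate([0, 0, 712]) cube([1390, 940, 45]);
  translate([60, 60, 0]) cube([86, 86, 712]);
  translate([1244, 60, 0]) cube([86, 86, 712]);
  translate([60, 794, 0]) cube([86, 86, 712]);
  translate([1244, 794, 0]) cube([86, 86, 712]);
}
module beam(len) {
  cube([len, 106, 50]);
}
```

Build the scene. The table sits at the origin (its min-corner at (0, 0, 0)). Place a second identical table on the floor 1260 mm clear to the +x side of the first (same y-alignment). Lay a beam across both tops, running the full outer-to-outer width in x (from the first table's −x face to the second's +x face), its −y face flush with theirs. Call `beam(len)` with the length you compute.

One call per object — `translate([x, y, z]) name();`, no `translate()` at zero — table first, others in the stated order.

table();
translate([2650, 0, 0]) table();
translate([0, 0, 757]) beam(4040);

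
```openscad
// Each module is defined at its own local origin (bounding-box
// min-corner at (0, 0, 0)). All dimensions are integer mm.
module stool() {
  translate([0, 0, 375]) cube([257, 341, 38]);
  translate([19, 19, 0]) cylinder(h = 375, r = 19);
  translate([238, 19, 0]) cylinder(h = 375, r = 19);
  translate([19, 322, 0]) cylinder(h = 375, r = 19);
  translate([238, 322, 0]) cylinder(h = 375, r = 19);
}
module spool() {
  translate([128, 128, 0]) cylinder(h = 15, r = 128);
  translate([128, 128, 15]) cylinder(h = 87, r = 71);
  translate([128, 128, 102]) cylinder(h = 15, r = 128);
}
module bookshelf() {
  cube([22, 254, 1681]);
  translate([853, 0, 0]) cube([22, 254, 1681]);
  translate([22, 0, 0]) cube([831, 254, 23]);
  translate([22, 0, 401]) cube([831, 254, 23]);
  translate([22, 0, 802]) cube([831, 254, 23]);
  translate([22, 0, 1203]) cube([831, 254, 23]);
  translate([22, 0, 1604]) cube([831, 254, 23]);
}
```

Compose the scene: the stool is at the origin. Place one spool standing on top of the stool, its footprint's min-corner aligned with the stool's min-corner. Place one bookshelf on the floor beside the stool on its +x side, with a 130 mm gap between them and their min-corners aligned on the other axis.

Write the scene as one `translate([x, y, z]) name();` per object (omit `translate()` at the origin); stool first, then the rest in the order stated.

stool();
translate([0, 0, 413]) spool();
translate([387, 0, 0]) bookshelf();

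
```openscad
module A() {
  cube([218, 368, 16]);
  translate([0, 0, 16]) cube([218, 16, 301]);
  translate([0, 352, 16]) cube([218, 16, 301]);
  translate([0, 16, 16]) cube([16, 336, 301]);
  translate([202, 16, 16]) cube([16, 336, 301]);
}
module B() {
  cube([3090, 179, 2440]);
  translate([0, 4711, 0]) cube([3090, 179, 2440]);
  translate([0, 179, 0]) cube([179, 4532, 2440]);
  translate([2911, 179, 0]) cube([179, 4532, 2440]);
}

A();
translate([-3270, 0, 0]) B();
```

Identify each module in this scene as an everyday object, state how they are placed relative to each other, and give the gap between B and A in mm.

A is an open box. B is a house frame. The house frame is on the floor beside the open box on its −x side. The gap between the house frame and the open box is 180 mm.

The house frame's nearest face is 180 mm from the open box's −x face.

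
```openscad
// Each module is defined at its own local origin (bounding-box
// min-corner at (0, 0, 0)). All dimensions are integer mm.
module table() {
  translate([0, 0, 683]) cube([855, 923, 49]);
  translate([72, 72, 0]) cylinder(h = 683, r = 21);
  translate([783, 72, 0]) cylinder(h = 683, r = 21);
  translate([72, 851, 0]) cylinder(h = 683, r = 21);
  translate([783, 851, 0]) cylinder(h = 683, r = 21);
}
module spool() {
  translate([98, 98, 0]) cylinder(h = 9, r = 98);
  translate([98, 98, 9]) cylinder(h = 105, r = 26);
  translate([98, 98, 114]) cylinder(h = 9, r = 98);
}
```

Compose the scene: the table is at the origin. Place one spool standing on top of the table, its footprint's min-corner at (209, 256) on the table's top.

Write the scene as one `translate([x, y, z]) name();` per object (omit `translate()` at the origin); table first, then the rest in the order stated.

table();
translate([209, 256, 732]) spool();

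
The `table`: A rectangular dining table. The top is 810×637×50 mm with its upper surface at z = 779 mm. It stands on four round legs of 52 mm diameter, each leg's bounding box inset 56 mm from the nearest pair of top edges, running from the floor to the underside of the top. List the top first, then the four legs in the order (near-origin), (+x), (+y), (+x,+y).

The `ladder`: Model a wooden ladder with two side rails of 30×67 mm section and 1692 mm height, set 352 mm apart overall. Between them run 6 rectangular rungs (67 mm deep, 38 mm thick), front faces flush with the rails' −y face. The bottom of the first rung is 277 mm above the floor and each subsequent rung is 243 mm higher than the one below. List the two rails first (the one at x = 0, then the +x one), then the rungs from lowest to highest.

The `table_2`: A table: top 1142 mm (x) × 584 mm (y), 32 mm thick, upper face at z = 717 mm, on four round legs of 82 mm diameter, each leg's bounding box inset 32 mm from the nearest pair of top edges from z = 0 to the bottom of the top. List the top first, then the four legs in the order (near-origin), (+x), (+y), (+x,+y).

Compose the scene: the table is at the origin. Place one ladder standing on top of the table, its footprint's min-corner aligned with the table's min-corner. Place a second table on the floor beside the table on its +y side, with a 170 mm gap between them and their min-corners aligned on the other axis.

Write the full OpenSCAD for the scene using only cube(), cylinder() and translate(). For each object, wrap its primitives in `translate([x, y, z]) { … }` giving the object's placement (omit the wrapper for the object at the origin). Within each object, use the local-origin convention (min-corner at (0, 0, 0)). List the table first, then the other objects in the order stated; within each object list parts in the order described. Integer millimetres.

translate([0, 0, 729]) cube([810, 637, 50]);
translate([82, 82, 0]) cylinder(h = 729, r = 26);
translate([728, 82, 0]) cylinder(h = 729, r = 26);
translate([82, 555, 0]) cylinder(h = 729, r = 26);
translate([728, 555, 0]) cylinder(h = 729, r = 26);
translate([0, 0, 779]) {
  cube([30, 67, 1692]);
  translate([322, 0, 0]) cube([30, 67, 1692]);
  translate([30, 0, 277]) cube([292, 67, 38]);
  translate([30, 0, 520]) cube([292, 67, 38]);
  translate([30, 0, 763]) cube([292, 67, 38]);
  translate([30, 0, 1006]) cube([292, 67, 38]);
  translate([30, 0, 1249]) cube([292, 67, 38]);
  translate([30, 0, 1492]) cube([292, 67, 38]);
}
translate([0, 807, 0]) {
  translate([0, 0, 685]) cube([1142, 584, 32]);
  translate([73, 73, 0]) cylinder(h = 685, r = 41);
  translate([1069, 73, 0]) cylinder(h = 685, r = 41);
  translate([73, 511, 0]) cylinder(h = 685, r = 41);
  translate([1069, 511, 0]) cylinder(h = 685, r = 41);
}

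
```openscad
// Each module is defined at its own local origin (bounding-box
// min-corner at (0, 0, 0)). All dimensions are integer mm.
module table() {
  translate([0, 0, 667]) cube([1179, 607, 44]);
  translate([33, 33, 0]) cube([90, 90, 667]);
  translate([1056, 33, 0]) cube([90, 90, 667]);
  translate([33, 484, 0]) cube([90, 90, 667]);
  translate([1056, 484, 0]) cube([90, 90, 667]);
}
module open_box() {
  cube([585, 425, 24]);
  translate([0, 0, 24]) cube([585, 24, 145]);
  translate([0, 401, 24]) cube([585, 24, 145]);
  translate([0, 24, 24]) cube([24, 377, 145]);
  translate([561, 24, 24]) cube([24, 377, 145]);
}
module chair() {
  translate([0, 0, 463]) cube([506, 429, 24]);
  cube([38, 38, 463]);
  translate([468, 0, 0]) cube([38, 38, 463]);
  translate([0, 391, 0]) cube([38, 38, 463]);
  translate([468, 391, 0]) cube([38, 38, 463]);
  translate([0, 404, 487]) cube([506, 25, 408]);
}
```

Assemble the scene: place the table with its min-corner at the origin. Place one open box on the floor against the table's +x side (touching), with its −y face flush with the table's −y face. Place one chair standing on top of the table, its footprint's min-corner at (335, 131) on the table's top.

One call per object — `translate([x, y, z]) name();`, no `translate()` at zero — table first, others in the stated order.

table();
translate([1179, 0, 0]) open_box();
translate([335, 131, 711]) chair();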